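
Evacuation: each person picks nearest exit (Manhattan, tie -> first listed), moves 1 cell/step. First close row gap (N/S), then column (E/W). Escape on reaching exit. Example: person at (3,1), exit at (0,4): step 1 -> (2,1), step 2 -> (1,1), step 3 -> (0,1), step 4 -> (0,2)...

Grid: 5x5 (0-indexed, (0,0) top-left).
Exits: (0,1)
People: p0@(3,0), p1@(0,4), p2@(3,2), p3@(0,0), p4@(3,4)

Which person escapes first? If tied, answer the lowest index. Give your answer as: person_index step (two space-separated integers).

Step 1: p0:(3,0)->(2,0) | p1:(0,4)->(0,3) | p2:(3,2)->(2,2) | p3:(0,0)->(0,1)->EXIT | p4:(3,4)->(2,4)
Step 2: p0:(2,0)->(1,0) | p1:(0,3)->(0,2) | p2:(2,2)->(1,2) | p3:escaped | p4:(2,4)->(1,4)
Step 3: p0:(1,0)->(0,0) | p1:(0,2)->(0,1)->EXIT | p2:(1,2)->(0,2) | p3:escaped | p4:(1,4)->(0,4)
Step 4: p0:(0,0)->(0,1)->EXIT | p1:escaped | p2:(0,2)->(0,1)->EXIT | p3:escaped | p4:(0,4)->(0,3)
Step 5: p0:escaped | p1:escaped | p2:escaped | p3:escaped | p4:(0,3)->(0,2)
Step 6: p0:escaped | p1:escaped | p2:escaped | p3:escaped | p4:(0,2)->(0,1)->EXIT
Exit steps: [4, 3, 4, 1, 6]
First to escape: p3 at step 1

Answer: 3 1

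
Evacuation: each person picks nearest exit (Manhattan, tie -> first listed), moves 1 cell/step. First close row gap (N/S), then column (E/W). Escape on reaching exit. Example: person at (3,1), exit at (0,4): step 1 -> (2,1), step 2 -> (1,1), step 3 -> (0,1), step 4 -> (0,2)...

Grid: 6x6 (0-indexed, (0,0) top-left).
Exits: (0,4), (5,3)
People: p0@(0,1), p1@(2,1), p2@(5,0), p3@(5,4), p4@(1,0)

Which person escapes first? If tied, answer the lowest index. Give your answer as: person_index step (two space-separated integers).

Answer: 3 1

Derivation:
Step 1: p0:(0,1)->(0,2) | p1:(2,1)->(1,1) | p2:(5,0)->(5,1) | p3:(5,4)->(5,3)->EXIT | p4:(1,0)->(0,0)
Step 2: p0:(0,2)->(0,3) | p1:(1,1)->(0,1) | p2:(5,1)->(5,2) | p3:escaped | p4:(0,0)->(0,1)
Step 3: p0:(0,3)->(0,4)->EXIT | p1:(0,1)->(0,2) | p2:(5,2)->(5,3)->EXIT | p3:escaped | p4:(0,1)->(0,2)
Step 4: p0:escaped | p1:(0,2)->(0,3) | p2:escaped | p3:escaped | p4:(0,2)->(0,3)
Step 5: p0:escaped | p1:(0,3)->(0,4)->EXIT | p2:escaped | p3:escaped | p4:(0,3)->(0,4)->EXIT
Exit steps: [3, 5, 3, 1, 5]
First to escape: p3 at step 1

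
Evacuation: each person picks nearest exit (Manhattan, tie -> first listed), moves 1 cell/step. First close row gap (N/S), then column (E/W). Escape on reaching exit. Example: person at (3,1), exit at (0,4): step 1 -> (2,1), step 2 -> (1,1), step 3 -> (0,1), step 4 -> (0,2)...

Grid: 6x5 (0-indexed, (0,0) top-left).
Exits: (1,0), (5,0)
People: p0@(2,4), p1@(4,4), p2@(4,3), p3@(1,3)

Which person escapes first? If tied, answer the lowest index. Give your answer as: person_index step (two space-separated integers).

Answer: 3 3

Derivation:
Step 1: p0:(2,4)->(1,4) | p1:(4,4)->(5,4) | p2:(4,3)->(5,3) | p3:(1,3)->(1,2)
Step 2: p0:(1,4)->(1,3) | p1:(5,4)->(5,3) | p2:(5,3)->(5,2) | p3:(1,2)->(1,1)
Step 3: p0:(1,3)->(1,2) | p1:(5,3)->(5,2) | p2:(5,2)->(5,1) | p3:(1,1)->(1,0)->EXIT
Step 4: p0:(1,2)->(1,1) | p1:(5,2)->(5,1) | p2:(5,1)->(5,0)->EXIT | p3:escaped
Step 5: p0:(1,1)->(1,0)->EXIT | p1:(5,1)->(5,0)->EXIT | p2:escaped | p3:escaped
Exit steps: [5, 5, 4, 3]
First to escape: p3 at step 3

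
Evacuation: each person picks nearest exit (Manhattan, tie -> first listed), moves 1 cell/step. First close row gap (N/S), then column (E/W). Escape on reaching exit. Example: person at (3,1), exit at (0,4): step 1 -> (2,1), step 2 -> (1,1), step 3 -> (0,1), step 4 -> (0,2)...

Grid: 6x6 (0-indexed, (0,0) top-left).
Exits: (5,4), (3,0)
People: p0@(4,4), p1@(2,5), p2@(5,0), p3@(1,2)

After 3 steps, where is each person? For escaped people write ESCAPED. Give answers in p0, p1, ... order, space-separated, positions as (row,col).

Step 1: p0:(4,4)->(5,4)->EXIT | p1:(2,5)->(3,5) | p2:(5,0)->(4,0) | p3:(1,2)->(2,2)
Step 2: p0:escaped | p1:(3,5)->(4,5) | p2:(4,0)->(3,0)->EXIT | p3:(2,2)->(3,2)
Step 3: p0:escaped | p1:(4,5)->(5,5) | p2:escaped | p3:(3,2)->(3,1)

ESCAPED (5,5) ESCAPED (3,1)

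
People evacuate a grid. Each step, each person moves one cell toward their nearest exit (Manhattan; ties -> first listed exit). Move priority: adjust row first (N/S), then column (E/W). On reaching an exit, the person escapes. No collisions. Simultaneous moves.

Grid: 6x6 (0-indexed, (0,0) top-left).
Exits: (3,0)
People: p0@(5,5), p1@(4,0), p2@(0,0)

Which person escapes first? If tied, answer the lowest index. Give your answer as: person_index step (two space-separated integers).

Answer: 1 1

Derivation:
Step 1: p0:(5,5)->(4,5) | p1:(4,0)->(3,0)->EXIT | p2:(0,0)->(1,0)
Step 2: p0:(4,5)->(3,5) | p1:escaped | p2:(1,0)->(2,0)
Step 3: p0:(3,5)->(3,4) | p1:escaped | p2:(2,0)->(3,0)->EXIT
Step 4: p0:(3,4)->(3,3) | p1:escaped | p2:escaped
Step 5: p0:(3,3)->(3,2) | p1:escaped | p2:escaped
Step 6: p0:(3,2)->(3,1) | p1:escaped | p2:escaped
Step 7: p0:(3,1)->(3,0)->EXIT | p1:escaped | p2:escaped
Exit steps: [7, 1, 3]
First to escape: p1 at step 1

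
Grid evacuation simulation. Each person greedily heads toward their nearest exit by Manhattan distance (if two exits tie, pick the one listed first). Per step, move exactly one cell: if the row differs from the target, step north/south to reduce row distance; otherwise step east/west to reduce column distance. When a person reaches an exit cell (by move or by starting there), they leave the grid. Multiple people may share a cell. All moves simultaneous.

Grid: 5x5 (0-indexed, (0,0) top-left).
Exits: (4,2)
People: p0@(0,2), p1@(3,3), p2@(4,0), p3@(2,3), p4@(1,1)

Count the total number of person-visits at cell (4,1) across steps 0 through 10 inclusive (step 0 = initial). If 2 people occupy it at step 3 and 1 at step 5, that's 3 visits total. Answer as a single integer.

Answer: 2

Derivation:
Step 0: p0@(0,2) p1@(3,3) p2@(4,0) p3@(2,3) p4@(1,1) -> at (4,1): 0 [-], cum=0
Step 1: p0@(1,2) p1@(4,3) p2@(4,1) p3@(3,3) p4@(2,1) -> at (4,1): 1 [p2], cum=1
Step 2: p0@(2,2) p1@ESC p2@ESC p3@(4,3) p4@(3,1) -> at (4,1): 0 [-], cum=1
Step 3: p0@(3,2) p1@ESC p2@ESC p3@ESC p4@(4,1) -> at (4,1): 1 [p4], cum=2
Step 4: p0@ESC p1@ESC p2@ESC p3@ESC p4@ESC -> at (4,1): 0 [-], cum=2
Total visits = 2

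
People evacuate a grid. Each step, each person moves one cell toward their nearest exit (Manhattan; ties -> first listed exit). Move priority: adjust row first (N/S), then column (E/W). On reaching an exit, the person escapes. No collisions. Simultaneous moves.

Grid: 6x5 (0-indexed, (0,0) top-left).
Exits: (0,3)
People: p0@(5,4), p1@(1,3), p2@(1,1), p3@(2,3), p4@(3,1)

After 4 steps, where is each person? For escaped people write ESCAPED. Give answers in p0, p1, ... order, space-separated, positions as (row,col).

Step 1: p0:(5,4)->(4,4) | p1:(1,3)->(0,3)->EXIT | p2:(1,1)->(0,1) | p3:(2,3)->(1,3) | p4:(3,1)->(2,1)
Step 2: p0:(4,4)->(3,4) | p1:escaped | p2:(0,1)->(0,2) | p3:(1,3)->(0,3)->EXIT | p4:(2,1)->(1,1)
Step 3: p0:(3,4)->(2,4) | p1:escaped | p2:(0,2)->(0,3)->EXIT | p3:escaped | p4:(1,1)->(0,1)
Step 4: p0:(2,4)->(1,4) | p1:escaped | p2:escaped | p3:escaped | p4:(0,1)->(0,2)

(1,4) ESCAPED ESCAPED ESCAPED (0,2)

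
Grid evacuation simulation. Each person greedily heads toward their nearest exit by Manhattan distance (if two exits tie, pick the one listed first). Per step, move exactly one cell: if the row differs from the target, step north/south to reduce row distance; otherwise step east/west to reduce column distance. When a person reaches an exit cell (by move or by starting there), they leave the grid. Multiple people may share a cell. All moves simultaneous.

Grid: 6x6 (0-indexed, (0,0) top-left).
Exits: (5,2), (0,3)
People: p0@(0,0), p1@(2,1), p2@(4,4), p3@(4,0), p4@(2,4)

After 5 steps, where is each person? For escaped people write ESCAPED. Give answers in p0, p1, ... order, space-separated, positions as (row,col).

Step 1: p0:(0,0)->(0,1) | p1:(2,1)->(3,1) | p2:(4,4)->(5,4) | p3:(4,0)->(5,0) | p4:(2,4)->(1,4)
Step 2: p0:(0,1)->(0,2) | p1:(3,1)->(4,1) | p2:(5,4)->(5,3) | p3:(5,0)->(5,1) | p4:(1,4)->(0,4)
Step 3: p0:(0,2)->(0,3)->EXIT | p1:(4,1)->(5,1) | p2:(5,3)->(5,2)->EXIT | p3:(5,1)->(5,2)->EXIT | p4:(0,4)->(0,3)->EXIT
Step 4: p0:escaped | p1:(5,1)->(5,2)->EXIT | p2:escaped | p3:escaped | p4:escaped

ESCAPED ESCAPED ESCAPED ESCAPED ESCAPED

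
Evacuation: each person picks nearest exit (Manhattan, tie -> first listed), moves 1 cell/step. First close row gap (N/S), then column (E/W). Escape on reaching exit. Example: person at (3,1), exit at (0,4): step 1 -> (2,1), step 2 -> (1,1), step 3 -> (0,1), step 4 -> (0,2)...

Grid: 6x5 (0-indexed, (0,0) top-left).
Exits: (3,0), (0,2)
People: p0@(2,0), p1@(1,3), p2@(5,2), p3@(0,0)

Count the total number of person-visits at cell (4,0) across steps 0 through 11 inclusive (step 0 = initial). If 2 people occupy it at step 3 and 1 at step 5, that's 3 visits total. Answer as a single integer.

Step 0: p0@(2,0) p1@(1,3) p2@(5,2) p3@(0,0) -> at (4,0): 0 [-], cum=0
Step 1: p0@ESC p1@(0,3) p2@(4,2) p3@(0,1) -> at (4,0): 0 [-], cum=0
Step 2: p0@ESC p1@ESC p2@(3,2) p3@ESC -> at (4,0): 0 [-], cum=0
Step 3: p0@ESC p1@ESC p2@(3,1) p3@ESC -> at (4,0): 0 [-], cum=0
Step 4: p0@ESC p1@ESC p2@ESC p3@ESC -> at (4,0): 0 [-], cum=0
Total visits = 0

Answer: 0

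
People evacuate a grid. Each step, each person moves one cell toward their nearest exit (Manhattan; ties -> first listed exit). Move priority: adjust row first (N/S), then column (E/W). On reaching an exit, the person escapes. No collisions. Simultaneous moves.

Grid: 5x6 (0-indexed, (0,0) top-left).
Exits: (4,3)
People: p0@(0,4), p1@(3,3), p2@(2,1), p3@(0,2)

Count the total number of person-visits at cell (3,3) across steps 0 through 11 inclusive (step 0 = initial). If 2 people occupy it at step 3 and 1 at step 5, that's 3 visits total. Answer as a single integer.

Step 0: p0@(0,4) p1@(3,3) p2@(2,1) p3@(0,2) -> at (3,3): 1 [p1], cum=1
Step 1: p0@(1,4) p1@ESC p2@(3,1) p3@(1,2) -> at (3,3): 0 [-], cum=1
Step 2: p0@(2,4) p1@ESC p2@(4,1) p3@(2,2) -> at (3,3): 0 [-], cum=1
Step 3: p0@(3,4) p1@ESC p2@(4,2) p3@(3,2) -> at (3,3): 0 [-], cum=1
Step 4: p0@(4,4) p1@ESC p2@ESC p3@(4,2) -> at (3,3): 0 [-], cum=1
Step 5: p0@ESC p1@ESC p2@ESC p3@ESC -> at (3,3): 0 [-], cum=1
Total visits = 1

Answer: 1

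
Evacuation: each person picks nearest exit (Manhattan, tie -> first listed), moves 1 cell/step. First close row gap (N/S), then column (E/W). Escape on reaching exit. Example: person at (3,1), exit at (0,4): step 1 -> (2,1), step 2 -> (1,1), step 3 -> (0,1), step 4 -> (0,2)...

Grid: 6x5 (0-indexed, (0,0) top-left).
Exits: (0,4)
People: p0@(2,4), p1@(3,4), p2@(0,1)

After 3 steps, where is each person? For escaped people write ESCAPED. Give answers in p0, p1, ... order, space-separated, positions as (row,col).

Step 1: p0:(2,4)->(1,4) | p1:(3,4)->(2,4) | p2:(0,1)->(0,2)
Step 2: p0:(1,4)->(0,4)->EXIT | p1:(2,4)->(1,4) | p2:(0,2)->(0,3)
Step 3: p0:escaped | p1:(1,4)->(0,4)->EXIT | p2:(0,3)->(0,4)->EXIT

ESCAPED ESCAPED ESCAPED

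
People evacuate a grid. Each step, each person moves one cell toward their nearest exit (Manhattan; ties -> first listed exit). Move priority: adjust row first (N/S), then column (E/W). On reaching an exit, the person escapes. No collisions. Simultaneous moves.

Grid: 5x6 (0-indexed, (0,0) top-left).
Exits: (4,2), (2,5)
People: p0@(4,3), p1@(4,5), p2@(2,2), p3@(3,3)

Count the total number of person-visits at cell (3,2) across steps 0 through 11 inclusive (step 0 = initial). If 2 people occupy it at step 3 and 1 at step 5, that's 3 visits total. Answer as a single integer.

Answer: 1

Derivation:
Step 0: p0@(4,3) p1@(4,5) p2@(2,2) p3@(3,3) -> at (3,2): 0 [-], cum=0
Step 1: p0@ESC p1@(3,5) p2@(3,2) p3@(4,3) -> at (3,2): 1 [p2], cum=1
Step 2: p0@ESC p1@ESC p2@ESC p3@ESC -> at (3,2): 0 [-], cum=1
Total visits = 1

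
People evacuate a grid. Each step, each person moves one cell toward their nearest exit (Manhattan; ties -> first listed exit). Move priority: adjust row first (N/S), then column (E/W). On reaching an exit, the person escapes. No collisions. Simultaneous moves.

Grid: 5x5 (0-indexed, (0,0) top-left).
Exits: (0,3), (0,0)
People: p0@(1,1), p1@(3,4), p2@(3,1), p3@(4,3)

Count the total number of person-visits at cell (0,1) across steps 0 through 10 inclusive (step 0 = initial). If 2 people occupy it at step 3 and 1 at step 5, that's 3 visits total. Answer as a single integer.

Step 0: p0@(1,1) p1@(3,4) p2@(3,1) p3@(4,3) -> at (0,1): 0 [-], cum=0
Step 1: p0@(0,1) p1@(2,4) p2@(2,1) p3@(3,3) -> at (0,1): 1 [p0], cum=1
Step 2: p0@ESC p1@(1,4) p2@(1,1) p3@(2,3) -> at (0,1): 0 [-], cum=1
Step 3: p0@ESC p1@(0,4) p2@(0,1) p3@(1,3) -> at (0,1): 1 [p2], cum=2
Step 4: p0@ESC p1@ESC p2@ESC p3@ESC -> at (0,1): 0 [-], cum=2
Total visits = 2

Answer: 2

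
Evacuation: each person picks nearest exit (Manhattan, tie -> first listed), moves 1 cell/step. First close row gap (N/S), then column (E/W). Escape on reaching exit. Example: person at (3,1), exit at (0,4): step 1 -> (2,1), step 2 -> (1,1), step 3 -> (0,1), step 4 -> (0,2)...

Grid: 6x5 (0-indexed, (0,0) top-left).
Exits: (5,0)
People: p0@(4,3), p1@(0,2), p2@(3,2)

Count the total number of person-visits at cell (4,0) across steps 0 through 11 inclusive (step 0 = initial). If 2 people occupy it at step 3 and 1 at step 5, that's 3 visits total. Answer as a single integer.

Answer: 0

Derivation:
Step 0: p0@(4,3) p1@(0,2) p2@(3,2) -> at (4,0): 0 [-], cum=0
Step 1: p0@(5,3) p1@(1,2) p2@(4,2) -> at (4,0): 0 [-], cum=0
Step 2: p0@(5,2) p1@(2,2) p2@(5,2) -> at (4,0): 0 [-], cum=0
Step 3: p0@(5,1) p1@(3,2) p2@(5,1) -> at (4,0): 0 [-], cum=0
Step 4: p0@ESC p1@(4,2) p2@ESC -> at (4,0): 0 [-], cum=0
Step 5: p0@ESC p1@(5,2) p2@ESC -> at (4,0): 0 [-], cum=0
Step 6: p0@ESC p1@(5,1) p2@ESC -> at (4,0): 0 [-], cum=0
Step 7: p0@ESC p1@ESC p2@ESC -> at (4,0): 0 [-], cum=0
Total visits = 0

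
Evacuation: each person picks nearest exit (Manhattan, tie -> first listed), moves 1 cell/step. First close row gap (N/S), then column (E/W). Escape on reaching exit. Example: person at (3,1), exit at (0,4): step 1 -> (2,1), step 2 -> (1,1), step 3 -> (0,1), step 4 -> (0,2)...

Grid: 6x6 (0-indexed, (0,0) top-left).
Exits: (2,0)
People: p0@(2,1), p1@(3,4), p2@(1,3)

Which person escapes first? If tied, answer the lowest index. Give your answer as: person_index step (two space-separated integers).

Answer: 0 1

Derivation:
Step 1: p0:(2,1)->(2,0)->EXIT | p1:(3,4)->(2,4) | p2:(1,3)->(2,3)
Step 2: p0:escaped | p1:(2,4)->(2,3) | p2:(2,3)->(2,2)
Step 3: p0:escaped | p1:(2,3)->(2,2) | p2:(2,2)->(2,1)
Step 4: p0:escaped | p1:(2,2)->(2,1) | p2:(2,1)->(2,0)->EXIT
Step 5: p0:escaped | p1:(2,1)->(2,0)->EXIT | p2:escaped
Exit steps: [1, 5, 4]
First to escape: p0 at step 1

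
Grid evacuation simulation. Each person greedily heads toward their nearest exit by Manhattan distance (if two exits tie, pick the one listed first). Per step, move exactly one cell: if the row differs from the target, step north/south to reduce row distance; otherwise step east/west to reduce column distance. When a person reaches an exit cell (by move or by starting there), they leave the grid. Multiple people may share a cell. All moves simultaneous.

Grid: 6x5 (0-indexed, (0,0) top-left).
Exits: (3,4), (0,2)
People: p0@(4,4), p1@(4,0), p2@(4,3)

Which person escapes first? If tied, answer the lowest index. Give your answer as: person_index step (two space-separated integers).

Answer: 0 1

Derivation:
Step 1: p0:(4,4)->(3,4)->EXIT | p1:(4,0)->(3,0) | p2:(4,3)->(3,3)
Step 2: p0:escaped | p1:(3,0)->(3,1) | p2:(3,3)->(3,4)->EXIT
Step 3: p0:escaped | p1:(3,1)->(3,2) | p2:escaped
Step 4: p0:escaped | p1:(3,2)->(3,3) | p2:escaped
Step 5: p0:escaped | p1:(3,3)->(3,4)->EXIT | p2:escaped
Exit steps: [1, 5, 2]
First to escape: p0 at step 1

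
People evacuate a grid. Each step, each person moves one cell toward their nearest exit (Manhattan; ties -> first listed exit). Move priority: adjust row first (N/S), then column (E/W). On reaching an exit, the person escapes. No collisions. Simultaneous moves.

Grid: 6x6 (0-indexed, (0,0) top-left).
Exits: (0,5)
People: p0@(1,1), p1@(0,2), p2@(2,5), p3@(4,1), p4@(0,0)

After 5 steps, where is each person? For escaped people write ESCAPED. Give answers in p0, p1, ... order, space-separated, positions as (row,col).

Step 1: p0:(1,1)->(0,1) | p1:(0,2)->(0,3) | p2:(2,5)->(1,5) | p3:(4,1)->(3,1) | p4:(0,0)->(0,1)
Step 2: p0:(0,1)->(0,2) | p1:(0,3)->(0,4) | p2:(1,5)->(0,5)->EXIT | p3:(3,1)->(2,1) | p4:(0,1)->(0,2)
Step 3: p0:(0,2)->(0,3) | p1:(0,4)->(0,5)->EXIT | p2:escaped | p3:(2,1)->(1,1) | p4:(0,2)->(0,3)
Step 4: p0:(0,3)->(0,4) | p1:escaped | p2:escaped | p3:(1,1)->(0,1) | p4:(0,3)->(0,4)
Step 5: p0:(0,4)->(0,5)->EXIT | p1:escaped | p2:escaped | p3:(0,1)->(0,2) | p4:(0,4)->(0,5)->EXIT

ESCAPED ESCAPED ESCAPED (0,2) ESCAPED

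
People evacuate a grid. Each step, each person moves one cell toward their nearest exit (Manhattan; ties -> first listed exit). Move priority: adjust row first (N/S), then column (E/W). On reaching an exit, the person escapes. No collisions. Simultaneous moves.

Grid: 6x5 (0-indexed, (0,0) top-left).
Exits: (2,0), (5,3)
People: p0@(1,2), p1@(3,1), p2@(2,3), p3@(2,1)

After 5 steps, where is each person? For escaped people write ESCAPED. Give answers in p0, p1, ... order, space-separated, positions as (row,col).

Step 1: p0:(1,2)->(2,2) | p1:(3,1)->(2,1) | p2:(2,3)->(2,2) | p3:(2,1)->(2,0)->EXIT
Step 2: p0:(2,2)->(2,1) | p1:(2,1)->(2,0)->EXIT | p2:(2,2)->(2,1) | p3:escaped
Step 3: p0:(2,1)->(2,0)->EXIT | p1:escaped | p2:(2,1)->(2,0)->EXIT | p3:escaped

ESCAPED ESCAPED ESCAPED ESCAPED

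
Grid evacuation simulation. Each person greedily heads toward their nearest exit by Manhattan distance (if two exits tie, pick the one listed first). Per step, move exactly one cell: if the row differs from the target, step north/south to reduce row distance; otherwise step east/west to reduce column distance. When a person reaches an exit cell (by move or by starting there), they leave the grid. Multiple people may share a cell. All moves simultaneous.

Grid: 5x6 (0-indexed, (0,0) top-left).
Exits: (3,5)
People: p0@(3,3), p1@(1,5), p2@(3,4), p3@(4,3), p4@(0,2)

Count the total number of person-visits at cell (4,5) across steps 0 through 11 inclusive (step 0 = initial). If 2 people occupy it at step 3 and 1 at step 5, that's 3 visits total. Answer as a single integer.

Answer: 0

Derivation:
Step 0: p0@(3,3) p1@(1,5) p2@(3,4) p3@(4,3) p4@(0,2) -> at (4,5): 0 [-], cum=0
Step 1: p0@(3,4) p1@(2,5) p2@ESC p3@(3,3) p4@(1,2) -> at (4,5): 0 [-], cum=0
Step 2: p0@ESC p1@ESC p2@ESC p3@(3,4) p4@(2,2) -> at (4,5): 0 [-], cum=0
Step 3: p0@ESC p1@ESC p2@ESC p3@ESC p4@(3,2) -> at (4,5): 0 [-], cum=0
Step 4: p0@ESC p1@ESC p2@ESC p3@ESC p4@(3,3) -> at (4,5): 0 [-], cum=0
Step 5: p0@ESC p1@ESC p2@ESC p3@ESC p4@(3,4) -> at (4,5): 0 [-], cum=0
Step 6: p0@ESC p1@ESC p2@ESC p3@ESC p4@ESC -> at (4,5): 0 [-], cum=0
Total visits = 0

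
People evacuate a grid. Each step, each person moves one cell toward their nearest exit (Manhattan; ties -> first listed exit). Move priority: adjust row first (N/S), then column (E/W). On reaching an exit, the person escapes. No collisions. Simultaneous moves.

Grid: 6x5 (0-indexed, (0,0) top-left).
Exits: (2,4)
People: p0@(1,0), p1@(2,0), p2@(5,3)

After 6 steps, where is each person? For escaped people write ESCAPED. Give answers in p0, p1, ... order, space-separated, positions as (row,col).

Step 1: p0:(1,0)->(2,0) | p1:(2,0)->(2,1) | p2:(5,3)->(4,3)
Step 2: p0:(2,0)->(2,1) | p1:(2,1)->(2,2) | p2:(4,3)->(3,3)
Step 3: p0:(2,1)->(2,2) | p1:(2,2)->(2,3) | p2:(3,3)->(2,3)
Step 4: p0:(2,2)->(2,3) | p1:(2,3)->(2,4)->EXIT | p2:(2,3)->(2,4)->EXIT
Step 5: p0:(2,3)->(2,4)->EXIT | p1:escaped | p2:escaped

ESCAPED ESCAPED ESCAPED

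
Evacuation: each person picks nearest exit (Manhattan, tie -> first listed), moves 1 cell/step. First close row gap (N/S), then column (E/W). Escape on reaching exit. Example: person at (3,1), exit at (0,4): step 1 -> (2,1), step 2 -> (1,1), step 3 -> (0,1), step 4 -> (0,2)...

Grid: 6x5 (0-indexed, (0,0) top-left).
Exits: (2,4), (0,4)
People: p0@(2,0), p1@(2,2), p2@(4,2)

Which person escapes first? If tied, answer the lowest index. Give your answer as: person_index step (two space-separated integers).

Answer: 1 2

Derivation:
Step 1: p0:(2,0)->(2,1) | p1:(2,2)->(2,3) | p2:(4,2)->(3,2)
Step 2: p0:(2,1)->(2,2) | p1:(2,3)->(2,4)->EXIT | p2:(3,2)->(2,2)
Step 3: p0:(2,2)->(2,3) | p1:escaped | p2:(2,2)->(2,3)
Step 4: p0:(2,3)->(2,4)->EXIT | p1:escaped | p2:(2,3)->(2,4)->EXIT
Exit steps: [4, 2, 4]
First to escape: p1 at step 2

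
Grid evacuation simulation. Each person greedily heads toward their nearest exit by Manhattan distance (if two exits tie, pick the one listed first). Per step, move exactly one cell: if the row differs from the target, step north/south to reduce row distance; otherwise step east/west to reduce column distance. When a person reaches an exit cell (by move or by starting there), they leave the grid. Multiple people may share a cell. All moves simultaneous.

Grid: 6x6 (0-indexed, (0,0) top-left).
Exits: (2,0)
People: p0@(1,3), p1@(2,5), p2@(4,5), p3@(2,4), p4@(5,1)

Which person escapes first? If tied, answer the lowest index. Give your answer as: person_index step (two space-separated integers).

Step 1: p0:(1,3)->(2,3) | p1:(2,5)->(2,4) | p2:(4,5)->(3,5) | p3:(2,4)->(2,3) | p4:(5,1)->(4,1)
Step 2: p0:(2,3)->(2,2) | p1:(2,4)->(2,3) | p2:(3,5)->(2,5) | p3:(2,3)->(2,2) | p4:(4,1)->(3,1)
Step 3: p0:(2,2)->(2,1) | p1:(2,3)->(2,2) | p2:(2,5)->(2,4) | p3:(2,2)->(2,1) | p4:(3,1)->(2,1)
Step 4: p0:(2,1)->(2,0)->EXIT | p1:(2,2)->(2,1) | p2:(2,4)->(2,3) | p3:(2,1)->(2,0)->EXIT | p4:(2,1)->(2,0)->EXIT
Step 5: p0:escaped | p1:(2,1)->(2,0)->EXIT | p2:(2,3)->(2,2) | p3:escaped | p4:escaped
Step 6: p0:escaped | p1:escaped | p2:(2,2)->(2,1) | p3:escaped | p4:escaped
Step 7: p0:escaped | p1:escaped | p2:(2,1)->(2,0)->EXIT | p3:escaped | p4:escaped
Exit steps: [4, 5, 7, 4, 4]
First to escape: p0 at step 4

Answer: 0 4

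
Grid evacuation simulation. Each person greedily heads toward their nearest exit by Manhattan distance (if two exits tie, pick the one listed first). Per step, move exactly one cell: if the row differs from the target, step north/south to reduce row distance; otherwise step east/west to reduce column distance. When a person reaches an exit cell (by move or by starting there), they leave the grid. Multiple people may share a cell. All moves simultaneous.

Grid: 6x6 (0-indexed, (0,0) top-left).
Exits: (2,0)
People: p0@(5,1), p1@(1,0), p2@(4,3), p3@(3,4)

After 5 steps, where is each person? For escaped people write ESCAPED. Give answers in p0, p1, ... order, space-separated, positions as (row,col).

Step 1: p0:(5,1)->(4,1) | p1:(1,0)->(2,0)->EXIT | p2:(4,3)->(3,3) | p3:(3,4)->(2,4)
Step 2: p0:(4,1)->(3,1) | p1:escaped | p2:(3,3)->(2,3) | p3:(2,4)->(2,3)
Step 3: p0:(3,1)->(2,1) | p1:escaped | p2:(2,3)->(2,2) | p3:(2,3)->(2,2)
Step 4: p0:(2,1)->(2,0)->EXIT | p1:escaped | p2:(2,2)->(2,1) | p3:(2,2)->(2,1)
Step 5: p0:escaped | p1:escaped | p2:(2,1)->(2,0)->EXIT | p3:(2,1)->(2,0)->EXIT

ESCAPED ESCAPED ESCAPED ESCAPED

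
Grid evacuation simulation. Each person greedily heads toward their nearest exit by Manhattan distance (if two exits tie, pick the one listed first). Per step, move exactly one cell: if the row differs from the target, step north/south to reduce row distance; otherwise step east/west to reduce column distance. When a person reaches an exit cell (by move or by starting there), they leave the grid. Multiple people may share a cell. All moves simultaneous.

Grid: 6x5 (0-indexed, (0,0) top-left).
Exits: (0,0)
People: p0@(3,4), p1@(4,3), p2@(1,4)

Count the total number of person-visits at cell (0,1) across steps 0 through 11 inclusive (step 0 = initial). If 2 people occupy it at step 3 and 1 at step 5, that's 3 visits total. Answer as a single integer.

Answer: 3

Derivation:
Step 0: p0@(3,4) p1@(4,3) p2@(1,4) -> at (0,1): 0 [-], cum=0
Step 1: p0@(2,4) p1@(3,3) p2@(0,4) -> at (0,1): 0 [-], cum=0
Step 2: p0@(1,4) p1@(2,3) p2@(0,3) -> at (0,1): 0 [-], cum=0
Step 3: p0@(0,4) p1@(1,3) p2@(0,2) -> at (0,1): 0 [-], cum=0
Step 4: p0@(0,3) p1@(0,3) p2@(0,1) -> at (0,1): 1 [p2], cum=1
Step 5: p0@(0,2) p1@(0,2) p2@ESC -> at (0,1): 0 [-], cum=1
Step 6: p0@(0,1) p1@(0,1) p2@ESC -> at (0,1): 2 [p0,p1], cum=3
Step 7: p0@ESC p1@ESC p2@ESC -> at (0,1): 0 [-], cum=3
Total visits = 3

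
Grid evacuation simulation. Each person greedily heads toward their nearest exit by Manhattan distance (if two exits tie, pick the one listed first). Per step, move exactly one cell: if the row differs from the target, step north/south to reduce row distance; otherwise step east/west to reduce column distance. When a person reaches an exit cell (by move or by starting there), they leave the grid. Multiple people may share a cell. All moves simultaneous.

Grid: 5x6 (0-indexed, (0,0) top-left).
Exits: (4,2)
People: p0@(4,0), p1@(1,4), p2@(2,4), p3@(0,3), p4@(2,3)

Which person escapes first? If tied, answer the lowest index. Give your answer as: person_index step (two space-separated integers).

Step 1: p0:(4,0)->(4,1) | p1:(1,4)->(2,4) | p2:(2,4)->(3,4) | p3:(0,3)->(1,3) | p4:(2,3)->(3,3)
Step 2: p0:(4,1)->(4,2)->EXIT | p1:(2,4)->(3,4) | p2:(3,4)->(4,4) | p3:(1,3)->(2,3) | p4:(3,3)->(4,3)
Step 3: p0:escaped | p1:(3,4)->(4,4) | p2:(4,4)->(4,3) | p3:(2,3)->(3,3) | p4:(4,3)->(4,2)->EXIT
Step 4: p0:escaped | p1:(4,4)->(4,3) | p2:(4,3)->(4,2)->EXIT | p3:(3,3)->(4,3) | p4:escaped
Step 5: p0:escaped | p1:(4,3)->(4,2)->EXIT | p2:escaped | p3:(4,3)->(4,2)->EXIT | p4:escaped
Exit steps: [2, 5, 4, 5, 3]
First to escape: p0 at step 2

Answer: 0 2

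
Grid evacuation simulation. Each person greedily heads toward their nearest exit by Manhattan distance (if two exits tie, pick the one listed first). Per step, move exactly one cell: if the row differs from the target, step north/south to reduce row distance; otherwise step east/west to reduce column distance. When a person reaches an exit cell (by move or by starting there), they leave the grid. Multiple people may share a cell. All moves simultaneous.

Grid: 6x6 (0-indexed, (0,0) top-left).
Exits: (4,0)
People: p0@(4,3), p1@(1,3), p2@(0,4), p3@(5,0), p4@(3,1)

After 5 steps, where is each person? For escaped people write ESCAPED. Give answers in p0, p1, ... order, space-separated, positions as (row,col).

Step 1: p0:(4,3)->(4,2) | p1:(1,3)->(2,3) | p2:(0,4)->(1,4) | p3:(5,0)->(4,0)->EXIT | p4:(3,1)->(4,1)
Step 2: p0:(4,2)->(4,1) | p1:(2,3)->(3,3) | p2:(1,4)->(2,4) | p3:escaped | p4:(4,1)->(4,0)->EXIT
Step 3: p0:(4,1)->(4,0)->EXIT | p1:(3,3)->(4,3) | p2:(2,4)->(3,4) | p3:escaped | p4:escaped
Step 4: p0:escaped | p1:(4,3)->(4,2) | p2:(3,4)->(4,4) | p3:escaped | p4:escaped
Step 5: p0:escaped | p1:(4,2)->(4,1) | p2:(4,4)->(4,3) | p3:escaped | p4:escaped

ESCAPED (4,1) (4,3) ESCAPED ESCAPED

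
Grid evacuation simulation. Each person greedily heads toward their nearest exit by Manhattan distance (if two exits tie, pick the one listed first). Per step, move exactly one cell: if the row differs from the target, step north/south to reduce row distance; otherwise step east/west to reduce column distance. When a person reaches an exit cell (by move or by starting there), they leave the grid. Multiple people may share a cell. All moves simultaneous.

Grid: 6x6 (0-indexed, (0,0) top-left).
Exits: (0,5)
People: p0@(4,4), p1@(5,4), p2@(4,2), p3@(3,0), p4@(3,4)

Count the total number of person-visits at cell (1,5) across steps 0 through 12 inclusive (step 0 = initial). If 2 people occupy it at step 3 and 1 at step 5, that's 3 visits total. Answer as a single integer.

Answer: 0

Derivation:
Step 0: p0@(4,4) p1@(5,4) p2@(4,2) p3@(3,0) p4@(3,4) -> at (1,5): 0 [-], cum=0
Step 1: p0@(3,4) p1@(4,4) p2@(3,2) p3@(2,0) p4@(2,4) -> at (1,5): 0 [-], cum=0
Step 2: p0@(2,4) p1@(3,4) p2@(2,2) p3@(1,0) p4@(1,4) -> at (1,5): 0 [-], cum=0
Step 3: p0@(1,4) p1@(2,4) p2@(1,2) p3@(0,0) p4@(0,4) -> at (1,5): 0 [-], cum=0
Step 4: p0@(0,4) p1@(1,4) p2@(0,2) p3@(0,1) p4@ESC -> at (1,5): 0 [-], cum=0
Step 5: p0@ESC p1@(0,4) p2@(0,3) p3@(0,2) p4@ESC -> at (1,5): 0 [-], cum=0
Step 6: p0@ESC p1@ESC p2@(0,4) p3@(0,3) p4@ESC -> at (1,5): 0 [-], cum=0
Step 7: p0@ESC p1@ESC p2@ESC p3@(0,4) p4@ESC -> at (1,5): 0 [-], cum=0
Step 8: p0@ESC p1@ESC p2@ESC p3@ESC p4@ESC -> at (1,5): 0 [-], cum=0
Total visits = 0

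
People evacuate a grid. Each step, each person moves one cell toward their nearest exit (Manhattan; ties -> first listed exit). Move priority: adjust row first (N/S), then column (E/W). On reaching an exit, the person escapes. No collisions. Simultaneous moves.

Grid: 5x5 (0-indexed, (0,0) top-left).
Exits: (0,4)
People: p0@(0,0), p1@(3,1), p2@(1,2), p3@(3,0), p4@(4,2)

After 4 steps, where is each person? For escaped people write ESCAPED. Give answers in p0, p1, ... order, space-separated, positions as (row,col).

Step 1: p0:(0,0)->(0,1) | p1:(3,1)->(2,1) | p2:(1,2)->(0,2) | p3:(3,0)->(2,0) | p4:(4,2)->(3,2)
Step 2: p0:(0,1)->(0,2) | p1:(2,1)->(1,1) | p2:(0,2)->(0,3) | p3:(2,0)->(1,0) | p4:(3,2)->(2,2)
Step 3: p0:(0,2)->(0,3) | p1:(1,1)->(0,1) | p2:(0,3)->(0,4)->EXIT | p3:(1,0)->(0,0) | p4:(2,2)->(1,2)
Step 4: p0:(0,3)->(0,4)->EXIT | p1:(0,1)->(0,2) | p2:escaped | p3:(0,0)->(0,1) | p4:(1,2)->(0,2)

ESCAPED (0,2) ESCAPED (0,1) (0,2)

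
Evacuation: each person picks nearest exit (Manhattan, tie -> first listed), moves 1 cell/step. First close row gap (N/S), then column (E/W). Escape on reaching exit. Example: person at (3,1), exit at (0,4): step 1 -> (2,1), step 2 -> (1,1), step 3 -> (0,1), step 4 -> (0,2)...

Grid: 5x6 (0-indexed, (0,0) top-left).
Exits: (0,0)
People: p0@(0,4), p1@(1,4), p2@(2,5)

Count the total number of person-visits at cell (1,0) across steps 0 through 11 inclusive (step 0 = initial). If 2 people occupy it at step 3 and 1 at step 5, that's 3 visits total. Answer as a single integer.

Answer: 0

Derivation:
Step 0: p0@(0,4) p1@(1,4) p2@(2,5) -> at (1,0): 0 [-], cum=0
Step 1: p0@(0,3) p1@(0,4) p2@(1,5) -> at (1,0): 0 [-], cum=0
Step 2: p0@(0,2) p1@(0,3) p2@(0,5) -> at (1,0): 0 [-], cum=0
Step 3: p0@(0,1) p1@(0,2) p2@(0,4) -> at (1,0): 0 [-], cum=0
Step 4: p0@ESC p1@(0,1) p2@(0,3) -> at (1,0): 0 [-], cum=0
Step 5: p0@ESC p1@ESC p2@(0,2) -> at (1,0): 0 [-], cum=0
Step 6: p0@ESC p1@ESC p2@(0,1) -> at (1,0): 0 [-], cum=0
Step 7: p0@ESC p1@ESC p2@ESC -> at (1,0): 0 [-], cum=0
Total visits = 0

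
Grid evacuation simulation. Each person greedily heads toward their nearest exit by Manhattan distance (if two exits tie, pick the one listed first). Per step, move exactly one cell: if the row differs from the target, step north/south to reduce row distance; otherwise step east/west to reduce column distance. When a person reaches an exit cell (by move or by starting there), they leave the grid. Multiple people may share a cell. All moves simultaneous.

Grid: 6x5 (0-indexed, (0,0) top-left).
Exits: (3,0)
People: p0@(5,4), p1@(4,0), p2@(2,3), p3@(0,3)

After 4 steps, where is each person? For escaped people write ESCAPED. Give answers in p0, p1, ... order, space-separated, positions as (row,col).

Step 1: p0:(5,4)->(4,4) | p1:(4,0)->(3,0)->EXIT | p2:(2,3)->(3,3) | p3:(0,3)->(1,3)
Step 2: p0:(4,4)->(3,4) | p1:escaped | p2:(3,3)->(3,2) | p3:(1,3)->(2,3)
Step 3: p0:(3,4)->(3,3) | p1:escaped | p2:(3,2)->(3,1) | p3:(2,3)->(3,3)
Step 4: p0:(3,3)->(3,2) | p1:escaped | p2:(3,1)->(3,0)->EXIT | p3:(3,3)->(3,2)

(3,2) ESCAPED ESCAPED (3,2)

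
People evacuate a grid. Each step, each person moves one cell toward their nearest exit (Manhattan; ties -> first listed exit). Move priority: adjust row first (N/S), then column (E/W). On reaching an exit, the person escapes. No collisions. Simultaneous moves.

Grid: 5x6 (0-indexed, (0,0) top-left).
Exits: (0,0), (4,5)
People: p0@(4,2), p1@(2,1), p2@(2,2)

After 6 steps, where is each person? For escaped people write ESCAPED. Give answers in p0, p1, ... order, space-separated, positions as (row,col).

Step 1: p0:(4,2)->(4,3) | p1:(2,1)->(1,1) | p2:(2,2)->(1,2)
Step 2: p0:(4,3)->(4,4) | p1:(1,1)->(0,1) | p2:(1,2)->(0,2)
Step 3: p0:(4,4)->(4,5)->EXIT | p1:(0,1)->(0,0)->EXIT | p2:(0,2)->(0,1)
Step 4: p0:escaped | p1:escaped | p2:(0,1)->(0,0)->EXIT

ESCAPED ESCAPED ESCAPED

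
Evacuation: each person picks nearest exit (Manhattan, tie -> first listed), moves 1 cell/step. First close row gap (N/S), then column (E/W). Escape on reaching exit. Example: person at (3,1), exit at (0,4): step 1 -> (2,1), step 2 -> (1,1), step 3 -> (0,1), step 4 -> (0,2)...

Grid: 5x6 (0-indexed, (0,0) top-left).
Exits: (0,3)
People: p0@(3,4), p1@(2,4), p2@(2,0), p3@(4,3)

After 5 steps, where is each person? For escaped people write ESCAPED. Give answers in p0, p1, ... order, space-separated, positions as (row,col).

Step 1: p0:(3,4)->(2,4) | p1:(2,4)->(1,4) | p2:(2,0)->(1,0) | p3:(4,3)->(3,3)
Step 2: p0:(2,4)->(1,4) | p1:(1,4)->(0,4) | p2:(1,0)->(0,0) | p3:(3,3)->(2,3)
Step 3: p0:(1,4)->(0,4) | p1:(0,4)->(0,3)->EXIT | p2:(0,0)->(0,1) | p3:(2,3)->(1,3)
Step 4: p0:(0,4)->(0,3)->EXIT | p1:escaped | p2:(0,1)->(0,2) | p3:(1,3)->(0,3)->EXIT
Step 5: p0:escaped | p1:escaped | p2:(0,2)->(0,3)->EXIT | p3:escaped

ESCAPED ESCAPED ESCAPED ESCAPED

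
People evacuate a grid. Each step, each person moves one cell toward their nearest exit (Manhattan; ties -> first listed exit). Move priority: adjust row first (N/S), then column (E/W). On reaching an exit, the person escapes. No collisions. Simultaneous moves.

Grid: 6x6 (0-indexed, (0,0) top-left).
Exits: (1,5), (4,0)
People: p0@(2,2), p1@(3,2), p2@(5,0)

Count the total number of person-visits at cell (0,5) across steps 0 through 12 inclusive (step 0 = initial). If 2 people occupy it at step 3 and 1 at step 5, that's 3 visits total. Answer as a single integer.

Answer: 0

Derivation:
Step 0: p0@(2,2) p1@(3,2) p2@(5,0) -> at (0,5): 0 [-], cum=0
Step 1: p0@(1,2) p1@(4,2) p2@ESC -> at (0,5): 0 [-], cum=0
Step 2: p0@(1,3) p1@(4,1) p2@ESC -> at (0,5): 0 [-], cum=0
Step 3: p0@(1,4) p1@ESC p2@ESC -> at (0,5): 0 [-], cum=0
Step 4: p0@ESC p1@ESC p2@ESC -> at (0,5): 0 [-], cum=0
Total visits = 0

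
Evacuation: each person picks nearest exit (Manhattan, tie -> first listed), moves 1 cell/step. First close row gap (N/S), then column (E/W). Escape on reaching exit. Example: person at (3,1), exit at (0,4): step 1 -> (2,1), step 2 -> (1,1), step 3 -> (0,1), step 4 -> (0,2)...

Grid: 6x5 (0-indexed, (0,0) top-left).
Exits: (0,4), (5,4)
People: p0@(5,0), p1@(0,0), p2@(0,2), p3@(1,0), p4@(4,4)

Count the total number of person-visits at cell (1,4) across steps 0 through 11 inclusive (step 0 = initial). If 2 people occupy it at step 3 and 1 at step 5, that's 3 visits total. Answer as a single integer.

Answer: 0

Derivation:
Step 0: p0@(5,0) p1@(0,0) p2@(0,2) p3@(1,0) p4@(4,4) -> at (1,4): 0 [-], cum=0
Step 1: p0@(5,1) p1@(0,1) p2@(0,3) p3@(0,0) p4@ESC -> at (1,4): 0 [-], cum=0
Step 2: p0@(5,2) p1@(0,2) p2@ESC p3@(0,1) p4@ESC -> at (1,4): 0 [-], cum=0
Step 3: p0@(5,3) p1@(0,3) p2@ESC p3@(0,2) p4@ESC -> at (1,4): 0 [-], cum=0
Step 4: p0@ESC p1@ESC p2@ESC p3@(0,3) p4@ESC -> at (1,4): 0 [-], cum=0
Step 5: p0@ESC p1@ESC p2@ESC p3@ESC p4@ESC -> at (1,4): 0 [-], cum=0
Total visits = 0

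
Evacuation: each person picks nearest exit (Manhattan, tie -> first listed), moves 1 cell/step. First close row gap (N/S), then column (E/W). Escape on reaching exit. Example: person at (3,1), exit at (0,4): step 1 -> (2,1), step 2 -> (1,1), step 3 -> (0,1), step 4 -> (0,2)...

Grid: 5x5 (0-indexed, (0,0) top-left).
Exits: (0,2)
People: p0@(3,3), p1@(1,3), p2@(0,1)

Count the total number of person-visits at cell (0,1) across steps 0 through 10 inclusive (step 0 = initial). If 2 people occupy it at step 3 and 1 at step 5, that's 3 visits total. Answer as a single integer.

Step 0: p0@(3,3) p1@(1,3) p2@(0,1) -> at (0,1): 1 [p2], cum=1
Step 1: p0@(2,3) p1@(0,3) p2@ESC -> at (0,1): 0 [-], cum=1
Step 2: p0@(1,3) p1@ESC p2@ESC -> at (0,1): 0 [-], cum=1
Step 3: p0@(0,3) p1@ESC p2@ESC -> at (0,1): 0 [-], cum=1
Step 4: p0@ESC p1@ESC p2@ESC -> at (0,1): 0 [-], cum=1
Total visits = 1

Answer: 1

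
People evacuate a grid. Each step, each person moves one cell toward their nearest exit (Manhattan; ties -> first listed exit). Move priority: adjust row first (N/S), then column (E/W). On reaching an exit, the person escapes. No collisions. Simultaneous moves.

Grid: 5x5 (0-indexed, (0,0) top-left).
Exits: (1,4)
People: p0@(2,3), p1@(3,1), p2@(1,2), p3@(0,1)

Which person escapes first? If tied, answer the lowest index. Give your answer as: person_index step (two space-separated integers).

Answer: 0 2

Derivation:
Step 1: p0:(2,3)->(1,3) | p1:(3,1)->(2,1) | p2:(1,2)->(1,3) | p3:(0,1)->(1,1)
Step 2: p0:(1,3)->(1,4)->EXIT | p1:(2,1)->(1,1) | p2:(1,3)->(1,4)->EXIT | p3:(1,1)->(1,2)
Step 3: p0:escaped | p1:(1,1)->(1,2) | p2:escaped | p3:(1,2)->(1,3)
Step 4: p0:escaped | p1:(1,2)->(1,3) | p2:escaped | p3:(1,3)->(1,4)->EXIT
Step 5: p0:escaped | p1:(1,3)->(1,4)->EXIT | p2:escaped | p3:escaped
Exit steps: [2, 5, 2, 4]
First to escape: p0 at step 2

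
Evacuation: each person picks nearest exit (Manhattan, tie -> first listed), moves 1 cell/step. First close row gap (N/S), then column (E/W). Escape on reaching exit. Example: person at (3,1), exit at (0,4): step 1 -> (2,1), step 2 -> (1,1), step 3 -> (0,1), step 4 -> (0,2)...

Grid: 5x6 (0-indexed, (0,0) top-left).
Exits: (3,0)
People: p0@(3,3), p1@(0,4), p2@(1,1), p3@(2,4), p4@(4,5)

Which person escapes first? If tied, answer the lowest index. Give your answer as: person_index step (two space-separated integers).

Step 1: p0:(3,3)->(3,2) | p1:(0,4)->(1,4) | p2:(1,1)->(2,1) | p3:(2,4)->(3,4) | p4:(4,5)->(3,5)
Step 2: p0:(3,2)->(3,1) | p1:(1,4)->(2,4) | p2:(2,1)->(3,1) | p3:(3,4)->(3,3) | p4:(3,5)->(3,4)
Step 3: p0:(3,1)->(3,0)->EXIT | p1:(2,4)->(3,4) | p2:(3,1)->(3,0)->EXIT | p3:(3,3)->(3,2) | p4:(3,4)->(3,3)
Step 4: p0:escaped | p1:(3,4)->(3,3) | p2:escaped | p3:(3,2)->(3,1) | p4:(3,3)->(3,2)
Step 5: p0:escaped | p1:(3,3)->(3,2) | p2:escaped | p3:(3,1)->(3,0)->EXIT | p4:(3,2)->(3,1)
Step 6: p0:escaped | p1:(3,2)->(3,1) | p2:escaped | p3:escaped | p4:(3,1)->(3,0)->EXIT
Step 7: p0:escaped | p1:(3,1)->(3,0)->EXIT | p2:escaped | p3:escaped | p4:escaped
Exit steps: [3, 7, 3, 5, 6]
First to escape: p0 at step 3

Answer: 0 3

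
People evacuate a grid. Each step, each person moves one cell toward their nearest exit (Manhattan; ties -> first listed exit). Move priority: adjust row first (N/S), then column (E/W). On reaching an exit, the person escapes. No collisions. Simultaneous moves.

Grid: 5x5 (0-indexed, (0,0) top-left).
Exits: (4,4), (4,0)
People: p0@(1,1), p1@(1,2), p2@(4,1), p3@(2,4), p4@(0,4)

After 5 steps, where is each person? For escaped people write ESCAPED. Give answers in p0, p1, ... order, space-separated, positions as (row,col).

Step 1: p0:(1,1)->(2,1) | p1:(1,2)->(2,2) | p2:(4,1)->(4,0)->EXIT | p3:(2,4)->(3,4) | p4:(0,4)->(1,4)
Step 2: p0:(2,1)->(3,1) | p1:(2,2)->(3,2) | p2:escaped | p3:(3,4)->(4,4)->EXIT | p4:(1,4)->(2,4)
Step 3: p0:(3,1)->(4,1) | p1:(3,2)->(4,2) | p2:escaped | p3:escaped | p4:(2,4)->(3,4)
Step 4: p0:(4,1)->(4,0)->EXIT | p1:(4,2)->(4,3) | p2:escaped | p3:escaped | p4:(3,4)->(4,4)->EXIT
Step 5: p0:escaped | p1:(4,3)->(4,4)->EXIT | p2:escaped | p3:escaped | p4:escaped

ESCAPED ESCAPED ESCAPED ESCAPED ESCAPED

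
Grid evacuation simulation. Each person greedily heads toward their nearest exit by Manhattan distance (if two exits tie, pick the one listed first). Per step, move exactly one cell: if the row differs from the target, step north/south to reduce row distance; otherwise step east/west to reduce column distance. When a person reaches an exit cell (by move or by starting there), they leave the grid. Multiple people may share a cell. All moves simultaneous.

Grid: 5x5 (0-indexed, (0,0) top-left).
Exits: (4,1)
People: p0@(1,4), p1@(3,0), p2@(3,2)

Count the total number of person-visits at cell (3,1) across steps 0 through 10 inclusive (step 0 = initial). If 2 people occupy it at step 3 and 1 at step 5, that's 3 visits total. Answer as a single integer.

Step 0: p0@(1,4) p1@(3,0) p2@(3,2) -> at (3,1): 0 [-], cum=0
Step 1: p0@(2,4) p1@(4,0) p2@(4,2) -> at (3,1): 0 [-], cum=0
Step 2: p0@(3,4) p1@ESC p2@ESC -> at (3,1): 0 [-], cum=0
Step 3: p0@(4,4) p1@ESC p2@ESC -> at (3,1): 0 [-], cum=0
Step 4: p0@(4,3) p1@ESC p2@ESC -> at (3,1): 0 [-], cum=0
Step 5: p0@(4,2) p1@ESC p2@ESC -> at (3,1): 0 [-], cum=0
Step 6: p0@ESC p1@ESC p2@ESC -> at (3,1): 0 [-], cum=0
Total visits = 0

Answer: 0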